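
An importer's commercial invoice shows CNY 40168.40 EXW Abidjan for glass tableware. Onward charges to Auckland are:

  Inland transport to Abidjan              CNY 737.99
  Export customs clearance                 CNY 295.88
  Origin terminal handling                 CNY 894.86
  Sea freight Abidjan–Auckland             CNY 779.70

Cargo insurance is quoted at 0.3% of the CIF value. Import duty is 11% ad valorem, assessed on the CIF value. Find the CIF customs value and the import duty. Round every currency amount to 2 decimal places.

CIF value: CNY 43005.85; import duty: CNY 4730.64

Let C be the CIF value. C = EXW price + pre-shipment costs + freight + 0.3% × C
C − 0.3% × C = 40168.40 + 737.99 + 295.88 + 894.86 + 779.70
0.997 × C = 42876.83
C = 42876.83 / 0.997 = 43005.85
Insurance premium = 0.3% × 43005.85 = 129.02
Import duty = 43005.85 × 11% = 4730.64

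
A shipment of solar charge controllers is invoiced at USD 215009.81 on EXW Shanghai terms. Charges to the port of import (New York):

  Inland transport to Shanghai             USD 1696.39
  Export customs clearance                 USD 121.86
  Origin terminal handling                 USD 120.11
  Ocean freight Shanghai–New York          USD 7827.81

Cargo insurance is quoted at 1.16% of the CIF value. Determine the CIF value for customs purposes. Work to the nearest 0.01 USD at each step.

CIF value: USD 227413.98

Let C be the CIF value. C = EXW price + pre-shipment costs + freight + 1.16% × C
C − 1.16% × C = 215009.81 + 1696.39 + 121.86 + 120.11 + 7827.81
0.9884 × C = 224775.98
C = 224775.98 / 0.9884 = 227413.98
Insurance premium = 1.16% × 227413.98 = 2638.00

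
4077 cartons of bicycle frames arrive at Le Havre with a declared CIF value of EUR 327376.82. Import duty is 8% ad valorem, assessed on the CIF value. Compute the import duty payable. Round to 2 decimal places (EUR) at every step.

Import duty: EUR 26190.15

Import duty = 327376.82 × 8% = 26190.15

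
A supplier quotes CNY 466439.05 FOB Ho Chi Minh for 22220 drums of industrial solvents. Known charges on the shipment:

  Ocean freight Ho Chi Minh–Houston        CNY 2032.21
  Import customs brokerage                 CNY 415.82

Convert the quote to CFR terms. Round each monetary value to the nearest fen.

CFR price: CNY 468471.26

Not relevant to the conversion: brokerage — on the buyer under both terms; not part of either seller's price.
From FOB to CFR, the seller additionally bears: freight.
CFR price = 466439.05 + 2032.21 = 468471.26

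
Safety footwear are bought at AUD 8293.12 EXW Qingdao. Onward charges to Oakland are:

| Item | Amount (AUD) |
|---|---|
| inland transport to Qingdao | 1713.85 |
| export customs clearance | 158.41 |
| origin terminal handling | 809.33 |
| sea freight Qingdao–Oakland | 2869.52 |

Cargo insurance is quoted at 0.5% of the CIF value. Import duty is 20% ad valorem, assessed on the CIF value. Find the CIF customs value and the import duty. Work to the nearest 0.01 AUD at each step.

Let C be the CIF value. C = EXW price + pre-shipment costs + freight + 0.5% × C
C − 0.5% × C = 8293.12 + 1713.85 + 158.41 + 809.33 + 2869.52
0.995 × C = 13844.23
C = 13844.23 / 0.995 = 13913.80
Insurance premium = 0.5% × 13913.80 = 69.57
Import duty = 13913.80 × 20% = 2782.76

CIF value: AUD 13913.80; import duty: AUD 2782.76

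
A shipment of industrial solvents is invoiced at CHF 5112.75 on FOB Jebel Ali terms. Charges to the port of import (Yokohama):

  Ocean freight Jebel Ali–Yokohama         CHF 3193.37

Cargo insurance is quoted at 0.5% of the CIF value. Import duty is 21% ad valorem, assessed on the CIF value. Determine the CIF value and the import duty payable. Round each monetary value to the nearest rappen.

Let C be the CIF value. C = FOB price + freight + 0.5% × C
C − 0.5% × C = 5112.75 + 3193.37
0.995 × C = 8306.12
C = 8306.12 / 0.995 = 8347.86
Insurance premium = 0.5% × 8347.86 = 41.74
Import duty = 8347.86 × 21% = 1753.05

CIF value: CHF 8347.86; import duty: CHF 1753.05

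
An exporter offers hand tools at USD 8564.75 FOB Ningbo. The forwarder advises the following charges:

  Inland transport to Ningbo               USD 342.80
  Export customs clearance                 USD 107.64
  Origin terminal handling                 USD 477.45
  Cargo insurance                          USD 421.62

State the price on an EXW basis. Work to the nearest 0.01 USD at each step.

Not relevant to the conversion: insurance — on the buyer under both terms; not part of either seller's price.
From FOB to EXW, the seller no longer bears: inland to port, export clearance, origin terminal.
EXW price = 8564.75 − 342.80 − 107.64 − 477.45 = 7636.86

EXW price: USD 7636.86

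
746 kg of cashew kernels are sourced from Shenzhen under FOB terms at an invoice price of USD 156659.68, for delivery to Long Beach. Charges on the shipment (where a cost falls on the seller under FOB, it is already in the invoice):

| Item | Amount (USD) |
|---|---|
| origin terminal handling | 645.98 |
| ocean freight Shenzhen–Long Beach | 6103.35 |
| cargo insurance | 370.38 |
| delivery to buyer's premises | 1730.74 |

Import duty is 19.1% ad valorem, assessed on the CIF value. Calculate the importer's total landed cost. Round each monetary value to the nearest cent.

Total landed cost: USD 196022.63

FOB: the seller bears costs until goods are on board at the origin port; the buyer bears freight, insurance and all costs thereafter.
Already in the invoice (seller's account under FOB): origin terminal — exclude.
CIF value = FOB price + freight + insurance = 156659.68 + 6103.35 + 370.38 = 163133.41
Import duty = 163133.41 × 19.1% = 31158.48
Buyer bears: freight 6103.35 + insurance 370.38 + delivery 1730.74 + duty 31158.48 = 39362.95
Landed cost = invoice 156659.68 + 39362.95 = 196022.63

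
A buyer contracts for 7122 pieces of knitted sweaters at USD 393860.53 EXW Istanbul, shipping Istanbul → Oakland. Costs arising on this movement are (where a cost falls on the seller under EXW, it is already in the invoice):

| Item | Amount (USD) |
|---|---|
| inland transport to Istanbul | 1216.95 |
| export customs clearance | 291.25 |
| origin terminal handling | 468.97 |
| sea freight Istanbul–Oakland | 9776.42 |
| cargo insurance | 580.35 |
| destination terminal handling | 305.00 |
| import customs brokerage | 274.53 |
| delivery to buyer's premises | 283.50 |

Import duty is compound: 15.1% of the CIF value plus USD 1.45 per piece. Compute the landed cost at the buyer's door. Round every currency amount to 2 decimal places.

EXW: the seller makes goods available at their premises; the buyer bears all onward costs.
CIF value = EXW price + inland to port + export clearance + origin terminal + freight + insurance = 393860.53 + 1216.95 + 291.25 + 468.97 + 9776.42 + 580.35 = 406194.47
Ad valorem component: 406194.47 × 15.1% = 61335.36
Specific component: 7122 × 1.45 = 10326.90
Import duty = 61335.36 + 10326.90 = 71662.26
Buyer bears: inland to port 1216.95 + export clearance 291.25 + origin terminal 468.97 + freight 9776.42 + insurance 580.35 + destination terminal 305.00 + brokerage 274.53 + delivery 283.50 + duty 71662.26 = 84859.23
Landed cost = invoice 393860.53 + 84859.23 = 478719.76

Total landed cost: USD 478719.76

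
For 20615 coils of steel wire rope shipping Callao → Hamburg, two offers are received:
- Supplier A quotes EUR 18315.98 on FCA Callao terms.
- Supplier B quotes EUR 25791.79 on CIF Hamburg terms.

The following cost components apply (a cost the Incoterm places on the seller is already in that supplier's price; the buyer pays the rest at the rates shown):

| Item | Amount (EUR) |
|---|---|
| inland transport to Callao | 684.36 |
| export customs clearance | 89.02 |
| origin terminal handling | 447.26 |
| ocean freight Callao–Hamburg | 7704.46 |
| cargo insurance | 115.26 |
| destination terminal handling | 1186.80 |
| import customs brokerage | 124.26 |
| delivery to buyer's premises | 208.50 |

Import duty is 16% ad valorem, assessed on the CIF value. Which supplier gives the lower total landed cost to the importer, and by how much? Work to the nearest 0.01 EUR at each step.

Supplier A (FCA):
CIF value = FCA price + origin terminal + freight + insurance = 18315.98 + 447.26 + 7704.46 + 115.26 = 26582.96
Import duty = 26582.96 × 16% = 4253.27
Buyer bears (A): 447.26 + 7704.46 + 115.26 + 1186.80 + 124.26 + 208.50 = 9786.54
Landed cost (A) = invoice 18315.98 + 9786.54 + duty 4253.27 = 32355.79
Supplier B (CIF):
The CIF price already equals the CIF value: 25791.79
Import duty = 25791.79 × 16% = 4126.69
Buyer bears (B): 1186.80 + 124.26 + 208.50 = 1519.56
Landed cost (B) = invoice 25791.79 + 1519.56 + duty 4126.69 = 31438.04
Difference = |32355.79 − 31438.04| = 917.75

Supplier B is cheaper by EUR 917.75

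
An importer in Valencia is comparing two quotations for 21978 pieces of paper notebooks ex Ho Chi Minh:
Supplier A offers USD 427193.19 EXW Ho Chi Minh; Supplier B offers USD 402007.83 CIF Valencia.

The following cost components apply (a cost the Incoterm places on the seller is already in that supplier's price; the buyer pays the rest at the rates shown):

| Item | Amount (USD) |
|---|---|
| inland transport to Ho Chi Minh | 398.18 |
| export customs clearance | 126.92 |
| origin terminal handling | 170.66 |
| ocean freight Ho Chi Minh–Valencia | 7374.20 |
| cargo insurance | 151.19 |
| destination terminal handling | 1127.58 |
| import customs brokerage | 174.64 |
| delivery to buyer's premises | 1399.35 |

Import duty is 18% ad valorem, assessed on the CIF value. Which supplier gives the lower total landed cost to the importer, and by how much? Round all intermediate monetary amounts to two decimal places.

Supplier A (EXW):
CIF value = EXW price + inland to port + export clearance + origin terminal + freight + insurance = 427193.19 + 398.18 + 126.92 + 170.66 + 7374.20 + 151.19 = 435414.34
Import duty = 435414.34 × 18% = 78374.58
Buyer bears (A): 398.18 + 126.92 + 170.66 + 7374.20 + 151.19 + 1127.58 + 174.64 + 1399.35 = 10922.72
Landed cost (A) = invoice 427193.19 + 10922.72 + duty 78374.58 = 516490.49
Supplier B (CIF):
The CIF price already equals the CIF value: 402007.83
Import duty = 402007.83 × 18% = 72361.41
Buyer bears (B): 1127.58 + 174.64 + 1399.35 = 2701.57
Landed cost (B) = invoice 402007.83 + 2701.57 + duty 72361.41 = 477070.81
Difference = |516490.49 − 477070.81| = 39419.68

Supplier B is cheaper by USD 39419.68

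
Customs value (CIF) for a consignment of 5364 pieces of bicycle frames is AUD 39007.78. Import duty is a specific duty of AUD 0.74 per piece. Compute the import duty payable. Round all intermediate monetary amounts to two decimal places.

Import duty = 5364 × 0.74 = 3969.36

Import duty: AUD 3969.36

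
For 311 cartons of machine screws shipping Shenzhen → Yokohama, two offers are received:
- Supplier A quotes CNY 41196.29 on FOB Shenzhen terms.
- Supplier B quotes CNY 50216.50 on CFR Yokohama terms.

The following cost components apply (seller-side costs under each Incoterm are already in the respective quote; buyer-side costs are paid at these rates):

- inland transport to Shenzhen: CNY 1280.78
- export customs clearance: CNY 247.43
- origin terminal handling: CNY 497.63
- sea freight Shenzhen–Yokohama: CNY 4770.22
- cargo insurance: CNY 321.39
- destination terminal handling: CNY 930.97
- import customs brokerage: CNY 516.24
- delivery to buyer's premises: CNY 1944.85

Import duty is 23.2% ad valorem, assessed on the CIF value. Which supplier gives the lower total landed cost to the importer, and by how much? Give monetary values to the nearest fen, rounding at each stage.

Supplier A (FOB):
CIF value = FOB price + freight + insurance = 41196.29 + 4770.22 + 321.39 = 46287.90
Import duty = 46287.90 × 23.2% = 10738.79
Buyer bears (A): 4770.22 + 321.39 + 930.97 + 516.24 + 1944.85 = 8483.67
Landed cost (A) = invoice 41196.29 + 8483.67 + duty 10738.79 = 60418.75
Supplier B (CFR):
CIF value = CFR price + insurance = 50216.50 + 321.39 = 50537.89
Import duty = 50537.89 × 23.2% = 11724.79
Buyer bears (B): 321.39 + 930.97 + 516.24 + 1944.85 = 3713.45
Landed cost (B) = invoice 50216.50 + 3713.45 + duty 11724.79 = 65654.74
Difference = |60418.75 − 65654.74| = 5235.99

Supplier A is cheaper by CNY 5235.99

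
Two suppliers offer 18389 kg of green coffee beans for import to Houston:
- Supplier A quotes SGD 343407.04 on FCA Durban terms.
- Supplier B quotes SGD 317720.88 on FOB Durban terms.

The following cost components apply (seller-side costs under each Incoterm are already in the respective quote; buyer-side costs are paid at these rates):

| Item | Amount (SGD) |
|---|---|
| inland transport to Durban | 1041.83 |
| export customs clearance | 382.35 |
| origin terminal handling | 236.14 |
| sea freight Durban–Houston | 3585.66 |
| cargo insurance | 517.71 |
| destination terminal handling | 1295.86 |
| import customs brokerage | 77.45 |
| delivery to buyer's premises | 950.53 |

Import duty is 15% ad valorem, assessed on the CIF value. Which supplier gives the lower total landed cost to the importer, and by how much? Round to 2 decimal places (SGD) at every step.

Supplier A (FCA):
CIF value = FCA price + origin terminal + freight + insurance = 343407.04 + 236.14 + 3585.66 + 517.71 = 347746.55
Import duty = 347746.55 × 15% = 52161.98
Buyer bears (A): 236.14 + 3585.66 + 517.71 + 1295.86 + 77.45 + 950.53 = 6663.35
Landed cost (A) = invoice 343407.04 + 6663.35 + duty 52161.98 = 402232.37
Supplier B (FOB):
CIF value = FOB price + freight + insurance = 317720.88 + 3585.66 + 517.71 = 321824.25
Import duty = 321824.25 × 15% = 48273.64
Buyer bears (B): 3585.66 + 517.71 + 1295.86 + 77.45 + 950.53 = 6427.21
Landed cost (B) = invoice 317720.88 + 6427.21 + duty 48273.64 = 372421.73
Difference = |402232.37 − 372421.73| = 29810.64

Supplier B is cheaper by SGD 29810.64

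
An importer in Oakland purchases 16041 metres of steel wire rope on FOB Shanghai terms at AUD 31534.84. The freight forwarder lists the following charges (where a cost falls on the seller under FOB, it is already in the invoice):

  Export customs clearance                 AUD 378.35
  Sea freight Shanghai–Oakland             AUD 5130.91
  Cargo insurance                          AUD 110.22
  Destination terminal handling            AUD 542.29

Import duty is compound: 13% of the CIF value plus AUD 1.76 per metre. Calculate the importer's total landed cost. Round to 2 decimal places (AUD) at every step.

Total landed cost: AUD 70331.30

FOB: the seller bears costs until goods are on board at the origin port; the buyer bears freight, insurance and all costs thereafter.
Already in the invoice (seller's account under FOB): export clearance — exclude.
CIF value = FOB price + freight + insurance = 31534.84 + 5130.91 + 110.22 = 36775.97
Ad valorem component: 36775.97 × 13% = 4780.88
Specific component: 16041 × 1.76 = 28232.16
Import duty = 4780.88 + 28232.16 = 33013.04
Buyer bears: freight 5130.91 + insurance 110.22 + destination terminal 542.29 + duty 33013.04 = 38796.46
Landed cost = invoice 31534.84 + 38796.46 = 70331.30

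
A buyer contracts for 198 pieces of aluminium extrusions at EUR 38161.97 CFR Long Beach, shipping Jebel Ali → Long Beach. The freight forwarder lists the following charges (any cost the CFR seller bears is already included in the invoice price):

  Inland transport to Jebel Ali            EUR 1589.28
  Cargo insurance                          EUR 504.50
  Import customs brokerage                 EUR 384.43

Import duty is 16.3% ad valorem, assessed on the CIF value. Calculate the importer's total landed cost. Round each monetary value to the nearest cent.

Total landed cost: EUR 45353.53

CFR: the seller pays costs through ocean freight to the destination port, but not insurance.
Already in the invoice (seller's account under CFR): inland to port — exclude.
CIF value = CFR price + insurance = 38161.97 + 504.50 = 38666.47
Import duty = 38666.47 × 16.3% = 6302.63
Buyer bears: insurance 504.50 + brokerage 384.43 + duty 6302.63 = 7191.56
Landed cost = invoice 38161.97 + 7191.56 = 45353.53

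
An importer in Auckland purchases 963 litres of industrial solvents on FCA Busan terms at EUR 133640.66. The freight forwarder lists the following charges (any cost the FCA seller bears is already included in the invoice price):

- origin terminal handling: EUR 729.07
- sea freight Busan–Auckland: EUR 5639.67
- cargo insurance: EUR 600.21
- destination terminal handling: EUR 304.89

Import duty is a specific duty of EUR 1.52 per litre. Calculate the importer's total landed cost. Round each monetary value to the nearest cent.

FCA: the seller delivers export-cleared goods to the carrier; the buyer bears costs from that point.
CIF value = FCA price + origin terminal + freight + insurance = 133640.66 + 729.07 + 5639.67 + 600.21 = 140609.61
Import duty = 963 × 1.52 = 1463.76
Buyer bears: origin terminal 729.07 + freight 5639.67 + insurance 600.21 + destination terminal 304.89 + duty 1463.76 = 8737.60
Landed cost = invoice 133640.66 + 8737.60 = 142378.26

Total landed cost: EUR 142378.26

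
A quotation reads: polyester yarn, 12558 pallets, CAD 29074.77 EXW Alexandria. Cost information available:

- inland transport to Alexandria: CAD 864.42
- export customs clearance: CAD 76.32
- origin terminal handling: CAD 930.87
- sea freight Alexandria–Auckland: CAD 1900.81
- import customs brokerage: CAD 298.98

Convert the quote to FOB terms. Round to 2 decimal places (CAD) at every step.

Not relevant to the conversion: freight, brokerage — on the buyer under both terms; not part of either seller's price.
From EXW to FOB, the seller additionally bears: inland to port, export clearance, origin terminal.
FOB price = 29074.77 + 864.42 + 76.32 + 930.87 = 30946.38

FOB price: CAD 30946.38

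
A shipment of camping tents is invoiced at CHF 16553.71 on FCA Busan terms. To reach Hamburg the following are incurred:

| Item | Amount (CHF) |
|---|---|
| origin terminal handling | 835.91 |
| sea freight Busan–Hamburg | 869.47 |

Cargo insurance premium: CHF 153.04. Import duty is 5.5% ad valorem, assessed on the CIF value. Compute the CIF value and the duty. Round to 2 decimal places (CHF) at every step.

CIF = FCA price + pre-shipment costs + freight + insurance
CIF = 16553.71 + 835.91 + 869.47 + 153.04 = 18412.13
Import duty = 18412.13 × 5.5% = 1012.67

CIF value: CHF 18412.13; import duty: CHF 1012.67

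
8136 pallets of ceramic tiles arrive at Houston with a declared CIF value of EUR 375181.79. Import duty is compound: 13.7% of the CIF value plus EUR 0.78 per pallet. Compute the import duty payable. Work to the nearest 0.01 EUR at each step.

Import duty: EUR 57745.99

Ad valorem component: 375181.79 × 13.7% = 51399.91
Specific component: 8136 × 0.78 = 6346.08
Import duty = 51399.91 + 6346.08 = 57745.99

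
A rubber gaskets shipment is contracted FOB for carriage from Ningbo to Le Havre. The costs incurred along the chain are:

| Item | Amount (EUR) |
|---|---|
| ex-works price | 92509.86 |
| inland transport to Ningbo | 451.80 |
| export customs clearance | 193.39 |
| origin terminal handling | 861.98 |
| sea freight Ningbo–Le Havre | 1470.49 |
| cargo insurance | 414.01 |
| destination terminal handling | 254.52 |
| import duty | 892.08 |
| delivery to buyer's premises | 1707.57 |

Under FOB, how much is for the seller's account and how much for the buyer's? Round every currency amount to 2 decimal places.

Seller: EUR 94017.03; buyer: EUR 4738.67

FOB: the seller bears costs until goods are on board at the origin port; the buyer bears freight, insurance and all costs thereafter.
Seller's account: goods 92509.86 + inland to port 451.80 + export clearance 193.39 + origin terminal 861.98 = 94017.03
Buyer's account: freight 1470.49 + insurance 414.01 + destination terminal 254.52 + duty 892.08 + delivery 1707.57 = 4738.67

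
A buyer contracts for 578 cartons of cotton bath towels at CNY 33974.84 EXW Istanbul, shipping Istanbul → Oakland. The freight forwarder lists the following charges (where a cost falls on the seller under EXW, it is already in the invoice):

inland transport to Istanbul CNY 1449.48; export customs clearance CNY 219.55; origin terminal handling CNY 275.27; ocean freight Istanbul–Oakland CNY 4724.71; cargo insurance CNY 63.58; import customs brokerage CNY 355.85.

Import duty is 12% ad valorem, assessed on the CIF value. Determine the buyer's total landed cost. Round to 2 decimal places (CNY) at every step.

EXW: the seller makes goods available at their premises; the buyer bears all onward costs.
CIF value = EXW price + inland to port + export clearance + origin terminal + freight + insurance = 33974.84 + 1449.48 + 219.55 + 275.27 + 4724.71 + 63.58 = 40707.43
Import duty = 40707.43 × 12% = 4884.89
Buyer bears: inland to port 1449.48 + export clearance 219.55 + origin terminal 275.27 + freight 4724.71 + insurance 63.58 + brokerage 355.85 + duty 4884.89 = 11973.33
Landed cost = invoice 33974.84 + 11973.33 = 45948.17

Total landed cost: CNY 45948.17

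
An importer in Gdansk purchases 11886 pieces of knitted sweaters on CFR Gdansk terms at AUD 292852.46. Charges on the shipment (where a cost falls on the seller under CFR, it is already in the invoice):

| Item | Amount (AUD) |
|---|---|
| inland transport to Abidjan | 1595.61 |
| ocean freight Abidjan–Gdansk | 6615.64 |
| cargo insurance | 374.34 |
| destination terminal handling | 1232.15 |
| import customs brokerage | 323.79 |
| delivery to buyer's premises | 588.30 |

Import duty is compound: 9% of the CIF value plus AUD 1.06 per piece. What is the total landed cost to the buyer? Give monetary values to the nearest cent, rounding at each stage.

Total landed cost: AUD 334360.61

CFR: the seller pays costs through ocean freight to the destination port, but not insurance.
Already in the invoice (seller's account under CFR): inland to port, freight — exclude.
CIF value = CFR price + insurance = 292852.46 + 374.34 = 293226.80
Ad valorem component: 293226.80 × 9% = 26390.41
Specific component: 11886 × 1.06 = 12599.16
Import duty = 26390.41 + 12599.16 = 38989.57
Buyer bears: insurance 374.34 + destination terminal 1232.15 + brokerage 323.79 + delivery 588.30 + duty 38989.57 = 41508.15
Landed cost = invoice 292852.46 + 41508.15 = 334360.61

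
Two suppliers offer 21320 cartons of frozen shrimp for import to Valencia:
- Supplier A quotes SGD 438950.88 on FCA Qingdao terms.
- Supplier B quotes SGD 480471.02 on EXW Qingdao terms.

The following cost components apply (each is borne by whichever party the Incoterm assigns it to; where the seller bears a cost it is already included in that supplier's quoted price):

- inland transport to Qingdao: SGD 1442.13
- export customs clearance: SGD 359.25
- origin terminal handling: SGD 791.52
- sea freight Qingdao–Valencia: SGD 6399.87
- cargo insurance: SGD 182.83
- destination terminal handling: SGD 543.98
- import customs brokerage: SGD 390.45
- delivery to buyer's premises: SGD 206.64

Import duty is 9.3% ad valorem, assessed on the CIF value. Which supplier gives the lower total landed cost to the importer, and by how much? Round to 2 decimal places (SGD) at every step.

Supplier A (FCA):
CIF value = FCA price + origin terminal + freight + insurance = 438950.88 + 791.52 + 6399.87 + 182.83 = 446325.10
Import duty = 446325.10 × 9.3% = 41508.23
Buyer bears (A): 791.52 + 6399.87 + 182.83 + 543.98 + 390.45 + 206.64 = 8515.29
Landed cost (A) = invoice 438950.88 + 8515.29 + duty 41508.23 = 488974.40
Supplier B (EXW):
CIF value = EXW price + inland to port + export clearance + origin terminal + freight + insurance = 480471.02 + 1442.13 + 359.25 + 791.52 + 6399.87 + 182.83 = 489646.62
Import duty = 489646.62 × 9.3% = 45537.14
Buyer bears (B): 1442.13 + 359.25 + 791.52 + 6399.87 + 182.83 + 543.98 + 390.45 + 206.64 = 10316.67
Landed cost (B) = invoice 480471.02 + 10316.67 + duty 45537.14 = 536324.83
Difference = |488974.40 − 536324.83| = 47350.43

Supplier A is cheaper by SGD 47350.43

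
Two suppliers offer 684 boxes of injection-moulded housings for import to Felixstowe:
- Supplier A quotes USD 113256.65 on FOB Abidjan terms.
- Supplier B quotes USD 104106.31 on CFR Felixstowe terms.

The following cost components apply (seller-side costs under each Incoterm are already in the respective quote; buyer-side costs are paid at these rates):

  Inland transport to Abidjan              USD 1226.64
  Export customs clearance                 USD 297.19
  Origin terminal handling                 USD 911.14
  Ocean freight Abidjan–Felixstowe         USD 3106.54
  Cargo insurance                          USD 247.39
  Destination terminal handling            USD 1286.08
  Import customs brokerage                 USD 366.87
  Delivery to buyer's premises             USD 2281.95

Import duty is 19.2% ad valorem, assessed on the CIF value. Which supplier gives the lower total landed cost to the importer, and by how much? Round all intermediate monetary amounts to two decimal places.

Supplier B is cheaper by USD 14610.20

Supplier A (FOB):
CIF value = FOB price + freight + insurance = 113256.65 + 3106.54 + 247.39 = 116610.58
Import duty = 116610.58 × 19.2% = 22389.23
Buyer bears (A): 3106.54 + 247.39 + 1286.08 + 366.87 + 2281.95 = 7288.83
Landed cost (A) = invoice 113256.65 + 7288.83 + duty 22389.23 = 142934.71
Supplier B (CFR):
CIF value = CFR price + insurance = 104106.31 + 247.39 = 104353.70
Import duty = 104353.70 × 19.2% = 20035.91
Buyer bears (B): 247.39 + 1286.08 + 366.87 + 2281.95 = 4182.29
Landed cost (B) = invoice 104106.31 + 4182.29 + duty 20035.91 = 128324.51
Difference = |142934.71 − 128324.51| = 14610.20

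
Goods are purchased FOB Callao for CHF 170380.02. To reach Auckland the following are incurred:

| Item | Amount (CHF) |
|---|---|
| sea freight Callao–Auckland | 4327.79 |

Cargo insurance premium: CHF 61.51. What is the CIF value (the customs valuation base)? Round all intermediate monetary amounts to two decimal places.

CIF value: CHF 174769.32

CIF = FOB price + freight + insurance
CIF = 170380.02 + 4327.79 + 61.51 = 174769.32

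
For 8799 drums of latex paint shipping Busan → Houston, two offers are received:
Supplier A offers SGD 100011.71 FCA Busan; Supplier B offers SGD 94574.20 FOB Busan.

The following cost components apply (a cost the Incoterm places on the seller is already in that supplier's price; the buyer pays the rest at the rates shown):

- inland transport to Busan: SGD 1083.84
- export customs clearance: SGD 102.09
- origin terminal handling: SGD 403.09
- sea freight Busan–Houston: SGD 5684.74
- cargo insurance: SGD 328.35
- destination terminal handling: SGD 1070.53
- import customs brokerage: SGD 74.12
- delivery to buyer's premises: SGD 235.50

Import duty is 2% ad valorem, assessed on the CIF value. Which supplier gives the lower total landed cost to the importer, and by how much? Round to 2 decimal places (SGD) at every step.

Supplier B is cheaper by SGD 5957.41

Supplier A (FCA):
CIF value = FCA price + origin terminal + freight + insurance = 100011.71 + 403.09 + 5684.74 + 328.35 = 106427.89
Import duty = 106427.89 × 2% = 2128.56
Buyer bears (A): 403.09 + 5684.74 + 328.35 + 1070.53 + 74.12 + 235.50 = 7796.33
Landed cost (A) = invoice 100011.71 + 7796.33 + duty 2128.56 = 109936.60
Supplier B (FOB):
CIF value = FOB price + freight + insurance = 94574.20 + 5684.74 + 328.35 = 100587.29
Import duty = 100587.29 × 2% = 2011.75
Buyer bears (B): 5684.74 + 328.35 + 1070.53 + 74.12 + 235.50 = 7393.24
Landed cost (B) = invoice 94574.20 + 7393.24 + duty 2011.75 = 103979.19
Difference = |109936.60 − 103979.19| = 5957.41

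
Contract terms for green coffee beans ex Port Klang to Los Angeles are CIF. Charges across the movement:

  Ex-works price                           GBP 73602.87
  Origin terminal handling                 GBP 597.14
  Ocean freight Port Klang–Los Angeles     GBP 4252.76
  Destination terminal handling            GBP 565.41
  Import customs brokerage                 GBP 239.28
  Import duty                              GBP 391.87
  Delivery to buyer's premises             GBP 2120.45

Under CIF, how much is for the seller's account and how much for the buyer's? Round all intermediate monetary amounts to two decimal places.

Seller: GBP 78452.77; buyer: GBP 3317.01

CIF: the seller pays costs through ocean freight and marine insurance to the destination port.
Seller's account: goods 73602.87 + origin terminal 597.14 + freight 4252.76 = 78452.77
Buyer's account: destination terminal 565.41 + brokerage 239.28 + duty 391.87 + delivery 2120.45 = 3317.01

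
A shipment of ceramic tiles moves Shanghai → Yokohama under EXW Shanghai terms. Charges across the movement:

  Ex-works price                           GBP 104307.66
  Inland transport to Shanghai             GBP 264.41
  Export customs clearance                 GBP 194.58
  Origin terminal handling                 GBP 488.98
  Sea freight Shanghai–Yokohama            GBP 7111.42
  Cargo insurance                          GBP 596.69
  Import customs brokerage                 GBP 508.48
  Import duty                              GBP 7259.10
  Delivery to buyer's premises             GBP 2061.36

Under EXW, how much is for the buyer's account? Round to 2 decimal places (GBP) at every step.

Buyer's account: GBP 18485.02

EXW: the seller makes goods available at their premises; the buyer bears all onward costs.
Seller's account: goods 104307.66 = 104307.66
Buyer's account: inland to port 264.41 + export clearance 194.58 + origin terminal 488.98 + freight 7111.42 + insurance 596.69 + brokerage 508.48 + duty 7259.10 + delivery 2061.36 = 18485.02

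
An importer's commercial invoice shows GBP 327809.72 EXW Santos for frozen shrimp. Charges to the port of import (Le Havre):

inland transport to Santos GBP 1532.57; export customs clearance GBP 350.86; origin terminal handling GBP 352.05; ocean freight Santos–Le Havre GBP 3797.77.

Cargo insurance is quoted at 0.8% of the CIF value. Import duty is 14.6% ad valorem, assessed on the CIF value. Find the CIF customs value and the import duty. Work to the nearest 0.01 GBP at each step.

Let C be the CIF value. C = EXW price + pre-shipment costs + freight + 0.8% × C
C − 0.8% × C = 327809.72 + 1532.57 + 350.86 + 352.05 + 3797.77
0.992 × C = 333842.97
C = 333842.97 / 0.992 = 336535.25
Insurance premium = 0.8% × 336535.25 = 2692.28
Import duty = 336535.25 × 14.6% = 49134.15

CIF value: GBP 336535.25; import duty: GBP 49134.15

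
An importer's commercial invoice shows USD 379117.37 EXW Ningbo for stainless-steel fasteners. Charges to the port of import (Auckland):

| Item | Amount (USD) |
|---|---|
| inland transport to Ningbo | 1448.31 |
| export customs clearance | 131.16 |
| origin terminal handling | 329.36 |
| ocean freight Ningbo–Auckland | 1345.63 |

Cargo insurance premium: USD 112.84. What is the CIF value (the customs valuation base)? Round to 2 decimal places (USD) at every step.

CIF = EXW price + pre-shipment costs + freight + insurance
CIF = 379117.37 + 1448.31 + 131.16 + 329.36 + 1345.63 + 112.84 = 382484.67

CIF value: USD 382484.67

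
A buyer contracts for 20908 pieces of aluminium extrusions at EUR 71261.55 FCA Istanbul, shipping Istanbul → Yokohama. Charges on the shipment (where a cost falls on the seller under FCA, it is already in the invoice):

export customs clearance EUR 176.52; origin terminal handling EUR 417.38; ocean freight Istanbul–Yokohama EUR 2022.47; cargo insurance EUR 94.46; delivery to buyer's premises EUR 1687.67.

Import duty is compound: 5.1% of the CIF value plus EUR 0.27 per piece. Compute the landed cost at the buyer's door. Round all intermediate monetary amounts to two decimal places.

FCA: the seller delivers export-cleared goods to the carrier; the buyer bears costs from that point.
Already in the invoice (seller's account under FCA): export clearance — exclude.
CIF value = FCA price + origin terminal + freight + insurance = 71261.55 + 417.38 + 2022.47 + 94.46 = 73795.86
Ad valorem component: 73795.86 × 5.1% = 3763.59
Specific component: 20908 × 0.27 = 5645.16
Import duty = 3763.59 + 5645.16 = 9408.75
Buyer bears: origin terminal 417.38 + freight 2022.47 + insurance 94.46 + delivery 1687.67 + duty 9408.75 = 13630.73
Landed cost = invoice 71261.55 + 13630.73 = 84892.28

Total landed cost: EUR 84892.28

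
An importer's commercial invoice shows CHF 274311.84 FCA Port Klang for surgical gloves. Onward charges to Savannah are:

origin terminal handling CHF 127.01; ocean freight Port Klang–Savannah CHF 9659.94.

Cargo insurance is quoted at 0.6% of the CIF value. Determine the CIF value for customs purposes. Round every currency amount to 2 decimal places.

Let C be the CIF value. C = FCA price + pre-shipment costs + freight + 0.6% × C
C − 0.6% × C = 274311.84 + 127.01 + 9659.94
0.994 × C = 284098.79
C = 284098.79 / 0.994 = 285813.67
Insurance premium = 0.6% × 285813.67 = 1714.88

CIF value: CHF 285813.67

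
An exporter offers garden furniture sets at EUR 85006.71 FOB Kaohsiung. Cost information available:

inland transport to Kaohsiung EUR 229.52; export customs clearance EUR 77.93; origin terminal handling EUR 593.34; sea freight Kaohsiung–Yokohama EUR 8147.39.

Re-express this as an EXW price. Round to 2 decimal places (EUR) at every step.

EXW price: EUR 84105.92

Not relevant to the conversion: freight — on the buyer under both terms; not part of either seller's price.
From FOB to EXW, the seller no longer bears: inland to port, export clearance, origin terminal.
EXW price = 85006.71 − 229.52 − 77.93 − 593.34 = 84105.92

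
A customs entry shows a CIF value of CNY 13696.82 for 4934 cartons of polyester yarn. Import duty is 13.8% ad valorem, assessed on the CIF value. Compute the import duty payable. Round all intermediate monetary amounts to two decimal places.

Import duty = 13696.82 × 13.8% = 1890.16

Import duty: CNY 1890.16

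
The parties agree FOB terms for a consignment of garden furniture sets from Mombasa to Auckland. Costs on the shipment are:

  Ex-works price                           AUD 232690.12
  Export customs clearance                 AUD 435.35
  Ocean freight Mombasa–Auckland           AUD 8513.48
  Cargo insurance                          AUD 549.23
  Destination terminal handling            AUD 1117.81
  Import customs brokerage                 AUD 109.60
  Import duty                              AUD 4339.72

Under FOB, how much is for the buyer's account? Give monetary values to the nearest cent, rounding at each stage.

Buyer's account: AUD 14629.84

FOB: the seller bears costs until goods are on board at the origin port; the buyer bears freight, insurance and all costs thereafter.
Seller's account: goods 232690.12 + export clearance 435.35 = 233125.47
Buyer's account: freight 8513.48 + insurance 549.23 + destination terminal 1117.81 + brokerage 109.60 + duty 4339.72 = 14629.84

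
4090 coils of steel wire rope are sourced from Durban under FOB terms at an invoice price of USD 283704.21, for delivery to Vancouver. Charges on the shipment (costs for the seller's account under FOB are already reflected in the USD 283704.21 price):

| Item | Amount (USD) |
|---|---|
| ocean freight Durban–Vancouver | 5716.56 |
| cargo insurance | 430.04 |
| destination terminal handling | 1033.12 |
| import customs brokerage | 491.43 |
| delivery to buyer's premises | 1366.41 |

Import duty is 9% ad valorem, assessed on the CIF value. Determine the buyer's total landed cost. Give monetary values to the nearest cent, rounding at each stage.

FOB: the seller bears costs until goods are on board at the origin port; the buyer bears freight, insurance and all costs thereafter.
CIF value = FOB price + freight + insurance = 283704.21 + 5716.56 + 430.04 = 289850.81
Import duty = 289850.81 × 9% = 26086.57
Buyer bears: freight 5716.56 + insurance 430.04 + destination terminal 1033.12 + brokerage 491.43 + delivery 1366.41 + duty 26086.57 = 35124.13
Landed cost = invoice 283704.21 + 35124.13 = 318828.34

Total landed cost: USD 318828.34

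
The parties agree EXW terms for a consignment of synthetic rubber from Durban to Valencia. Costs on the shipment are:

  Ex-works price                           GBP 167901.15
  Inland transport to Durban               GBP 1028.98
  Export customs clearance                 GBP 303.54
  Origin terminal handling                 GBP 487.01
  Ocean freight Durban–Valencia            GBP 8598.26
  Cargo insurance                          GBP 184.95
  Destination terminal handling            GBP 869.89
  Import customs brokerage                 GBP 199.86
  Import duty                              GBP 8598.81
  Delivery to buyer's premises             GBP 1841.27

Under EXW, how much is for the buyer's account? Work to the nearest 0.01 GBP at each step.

EXW: the seller makes goods available at their premises; the buyer bears all onward costs.
Seller's account: goods 167901.15 = 167901.15
Buyer's account: inland to port 1028.98 + export clearance 303.54 + origin terminal 487.01 + freight 8598.26 + insurance 184.95 + destination terminal 869.89 + brokerage 199.86 + duty 8598.81 + delivery 1841.27 = 22112.57

Buyer's account: GBP 22112.57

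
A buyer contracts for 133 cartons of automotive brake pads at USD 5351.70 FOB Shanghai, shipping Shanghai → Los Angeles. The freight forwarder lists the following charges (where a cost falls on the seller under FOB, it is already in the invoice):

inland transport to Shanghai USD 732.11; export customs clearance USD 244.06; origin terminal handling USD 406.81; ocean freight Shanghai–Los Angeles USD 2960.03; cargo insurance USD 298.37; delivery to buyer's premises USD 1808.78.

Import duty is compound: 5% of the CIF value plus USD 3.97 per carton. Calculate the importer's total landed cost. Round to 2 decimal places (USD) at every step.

Total landed cost: USD 11377.40

FOB: the seller bears costs until goods are on board at the origin port; the buyer bears freight, insurance and all costs thereafter.
Already in the invoice (seller's account under FOB): inland to port, export clearance, origin terminal — exclude.
CIF value = FOB price + freight + insurance = 5351.70 + 2960.03 + 298.37 = 8610.10
Ad valorem component: 8610.10 × 5% = 430.51
Specific component: 133 × 3.97 = 528.01
Import duty = 430.51 + 528.01 = 958.52
Buyer bears: freight 2960.03 + insurance 298.37 + delivery 1808.78 + duty 958.52 = 6025.70
Landed cost = invoice 5351.70 + 6025.70 = 11377.40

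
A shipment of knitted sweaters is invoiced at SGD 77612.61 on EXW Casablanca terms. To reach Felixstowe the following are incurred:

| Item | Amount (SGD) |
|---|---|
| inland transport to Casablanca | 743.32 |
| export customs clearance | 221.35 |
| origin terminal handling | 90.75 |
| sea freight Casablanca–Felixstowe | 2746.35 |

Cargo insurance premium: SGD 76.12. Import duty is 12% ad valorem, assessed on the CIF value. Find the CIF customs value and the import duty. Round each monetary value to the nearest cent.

CIF = EXW price + pre-shipment costs + freight + insurance
CIF = 77612.61 + 743.32 + 221.35 + 90.75 + 2746.35 + 76.12 = 81490.50
Import duty = 81490.50 × 12% = 9778.86

CIF value: SGD 81490.50; import duty: SGD 9778.86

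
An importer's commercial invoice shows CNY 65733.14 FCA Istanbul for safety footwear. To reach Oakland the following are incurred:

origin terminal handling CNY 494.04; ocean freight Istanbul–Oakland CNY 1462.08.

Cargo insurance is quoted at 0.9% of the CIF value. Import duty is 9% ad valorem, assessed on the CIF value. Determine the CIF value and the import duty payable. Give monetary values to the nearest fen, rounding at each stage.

Let C be the CIF value. C = FCA price + pre-shipment costs + freight + 0.9% × C
C − 0.9% × C = 65733.14 + 494.04 + 1462.08
0.991 × C = 67689.26
C = 67689.26 / 0.991 = 68304.00
Insurance premium = 0.9% × 68304.00 = 614.74
Import duty = 68304.00 × 9% = 6147.36

CIF value: CNY 68304.00; import duty: CNY 6147.36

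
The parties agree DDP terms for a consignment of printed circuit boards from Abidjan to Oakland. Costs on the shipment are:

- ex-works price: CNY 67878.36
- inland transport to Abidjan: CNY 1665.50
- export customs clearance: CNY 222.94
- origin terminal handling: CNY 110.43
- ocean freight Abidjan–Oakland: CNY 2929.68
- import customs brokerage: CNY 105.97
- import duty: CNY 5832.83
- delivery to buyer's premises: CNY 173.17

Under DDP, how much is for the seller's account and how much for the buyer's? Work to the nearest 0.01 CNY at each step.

Seller: CNY 78918.88; buyer: CNY 0.00

DDP: the seller bears all costs including import duty.
Seller's account: goods 67878.36 + inland to port 1665.50 + export clearance 222.94 + origin terminal 110.43 + freight 2929.68 + brokerage 105.97 + duty 5832.83 + delivery 173.17 = 78918.88
Buyer's account: 0.00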